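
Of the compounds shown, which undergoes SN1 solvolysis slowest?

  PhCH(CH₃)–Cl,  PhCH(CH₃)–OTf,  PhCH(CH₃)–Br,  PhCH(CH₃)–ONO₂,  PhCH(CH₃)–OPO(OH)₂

Identical carbon frameworks mean the comparison reduces to leaving-group quality.
The more stable X⁻ (or X) is on its own — i.e. the weaker a base it is — the better a leaving group it makes.
PhCH(CH₃)–OTf loses OTf⁻: pKₐ(CF₃SO₃H (triflic acid)) ≈ -14
PhCH(CH₃)–Br loses Br⁻: pKₐ(HBr) ≈ -9
PhCH(CH₃)–Cl loses Cl⁻: pKₐ(HCl) ≈ -7
PhCH(CH₃)–ONO₂ loses NO₃⁻: pKₐ(HNO₃) ≈ -1.3
PhCH(CH₃)–OPO(OH)₂ loses H₂PO₄⁻: pKₐ(H₃PO₄) ≈ 2.1

PhCH(CH₃)–OPO(OH)₂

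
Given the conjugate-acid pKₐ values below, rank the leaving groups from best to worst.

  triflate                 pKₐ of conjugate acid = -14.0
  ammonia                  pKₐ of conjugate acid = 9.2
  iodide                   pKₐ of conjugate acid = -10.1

triflate > iodide > ammonia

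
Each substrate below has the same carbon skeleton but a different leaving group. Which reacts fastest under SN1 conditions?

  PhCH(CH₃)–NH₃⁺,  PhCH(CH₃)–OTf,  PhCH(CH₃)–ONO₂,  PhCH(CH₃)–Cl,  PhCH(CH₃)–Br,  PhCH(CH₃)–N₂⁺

PhCH(CH₃)–N₂⁺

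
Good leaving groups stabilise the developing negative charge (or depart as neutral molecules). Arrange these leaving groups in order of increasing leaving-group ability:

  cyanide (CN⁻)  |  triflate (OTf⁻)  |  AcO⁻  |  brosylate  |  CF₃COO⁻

A good leaving group is a weak base: the lower the pKₐ of its conjugate acid, the more readily it departs.
triflate (OTf⁻): pKₐ(CF₃SO₃H (triflic acid)) ≈ -14
brosylate: pKₐ(p-BrC₆H₄SO₃H) ≈ -2.8 — arenesulfonate with a p-bromo substituent
CF₃COO⁻: pKₐ(CF₃COOH) ≈ 0.2
AcO⁻: pKₐ(CH₃COOH) ≈ 4.8 — resonance-stabilised but still a weak base
cyanide (CN⁻): pKₐ(HCN) ≈ 9.2
The question asks for worst first, so the sequence is read in increasing leaving-group ability.

cyanide (CN⁻) < AcO⁻ < CF₃COO⁻ < brosylate < triflate (OTf⁻)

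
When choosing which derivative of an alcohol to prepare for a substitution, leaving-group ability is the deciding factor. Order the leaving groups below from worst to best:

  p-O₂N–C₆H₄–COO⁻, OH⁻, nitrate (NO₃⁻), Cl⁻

OH⁻ < p-O₂N–C₆H₄–COO⁻ < nitrate (NO₃⁻) < Cl⁻

Leaving-group ability tracks the stability of the departed species; conjugate-acid pKₐ is the usual yardstick (lower pKₐ → better LG).
Cl⁻: pKₐ(HCl) ≈ -7
nitrate (NO₃⁻): pKₐ(HNO₃) ≈ -1.3
p-O₂N–C₆H₄–COO⁻: pKₐ(p-nitrobenzoic acid) ≈ 3.4
OH⁻: pKₐ(H₂O) ≈ 15.7 — strong base; essentially never leaves without prior activation
Reversing gives the worst-to-best order requested.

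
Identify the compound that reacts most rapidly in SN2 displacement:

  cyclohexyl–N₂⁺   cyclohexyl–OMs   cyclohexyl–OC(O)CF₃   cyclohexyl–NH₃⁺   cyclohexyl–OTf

With the same alkyl group throughout, only the leaving group differentiates the rates.
Leaving-group ability tracks the stability of the departed species; conjugate-acid pKₐ is the usual yardstick (lower pKₐ → better LG).
cyclohexyl–N₂⁺ loses N₂: no meaningful conjugate acid; N₂ departs as an exceptionally stable neutral molecule
cyclohexyl–OTf loses OTf⁻: pKₐ(CF₃SO₃H (triflic acid)) ≈ -14
cyclohexyl–OMs loses OMs⁻: pKₐ(CH₃SO₃H (MsOH)) ≈ -1.9
cyclohexyl–OC(O)CF₃ loses CF₃COO⁻: pKₐ(CF₃COOH) ≈ 0.2
cyclohexyl–NH₃⁺ loses NH₃: pKₐ(NH₄⁺) ≈ 9.2

cyclohexyl–N₂⁺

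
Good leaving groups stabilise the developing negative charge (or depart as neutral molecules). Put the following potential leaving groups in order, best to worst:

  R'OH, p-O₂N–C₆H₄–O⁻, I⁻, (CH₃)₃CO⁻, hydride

I⁻ > R'OH > p-O₂N–C₆H₄–O⁻ > (CH₃)₃CO⁻ > hydride

Leaving-group ability tracks the stability of the departed species; conjugate-acid pKₐ is the usual yardstick (lower pKₐ → better LG).
I⁻: pKₐ(HI) ≈ -10
R'OH: pKₐ(R'OH₂⁺) ≈ -2.4 — neutral; leaves from a protonated ether (an oxonium ion, R–O(H)R'⁺)
p-O₂N–C₆H₄–O⁻: pKₐ(p-nitrophenol) ≈ 7.2 — nitro group delocalises the charge; the classic chromogenic LG
(CH₃)₃CO⁻: pKₐ(t-BuOH) ≈ 18
hydride: pKₐ(H₂) ≈ 36 — extremely strong base; leaves only in special hydride-transfer contexts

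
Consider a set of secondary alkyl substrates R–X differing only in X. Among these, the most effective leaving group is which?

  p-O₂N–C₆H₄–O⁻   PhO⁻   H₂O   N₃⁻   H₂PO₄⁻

The more stable X⁻ (or X) is on its own — i.e. the weaker a base it is — the better a leaving group it makes.
H₂O: pKₐ(H₃O⁺) ≈ -1.7
H₂PO₄⁻: pKₐ(H₃PO₄) ≈ 2.1
N₃⁻: pKₐ(HN₃) ≈ 4.7
p-O₂N–C₆H₄–O⁻: pKₐ(p-nitrophenol) ≈ 7.2
PhO⁻: pKₐ(C₆H₅OH (phenol)) ≈ 10

H₂O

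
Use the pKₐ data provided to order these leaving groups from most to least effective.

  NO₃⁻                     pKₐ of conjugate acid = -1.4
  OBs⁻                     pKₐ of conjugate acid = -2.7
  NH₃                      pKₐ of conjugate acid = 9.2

OBs⁻ > NO₃⁻ > NH₃

Lower conjugate-acid pKₐ ⇒ weaker base ⇒ better leaving group.
Sorting by the given values: OBs⁻ (-2.7), NO₃⁻ (-1.4), NH₃ (9.2).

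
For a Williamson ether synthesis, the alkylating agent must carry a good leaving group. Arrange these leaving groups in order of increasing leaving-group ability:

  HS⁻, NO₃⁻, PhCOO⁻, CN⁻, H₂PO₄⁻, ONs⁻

CN⁻ < HS⁻ < PhCOO⁻ < H₂PO₄⁻ < NO₃⁻ < ONs⁻

Leaving-group ability tracks the stability of the departed species; conjugate-acid pKₐ is the usual yardstick (lower pKₐ → better LG).
ONs⁻: pKₐ(p-O₂NC₆H₄SO₃H) ≈ -3.5 — p-nitro group further stabilises the sulfonate
NO₃⁻: pKₐ(HNO₃) ≈ -1.3 — resonance-delocalised over three oxygens
H₂PO₄⁻: pKₐ(H₃PO₄) ≈ 2.1 — moderate base; biological leaving group after further activation
PhCOO⁻: pKₐ(C₆H₅COOH) ≈ 4.2
HS⁻: pKₐ(H₂S) ≈ 7
CN⁻: pKₐ(HCN) ≈ 9.2
Listed from poorest to best leaving group as asked.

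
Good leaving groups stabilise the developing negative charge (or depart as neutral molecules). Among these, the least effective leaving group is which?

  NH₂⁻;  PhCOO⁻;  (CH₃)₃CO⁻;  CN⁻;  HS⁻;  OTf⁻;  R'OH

NH₂⁻

OTf⁻: pKₐ(CF₃SO₃H (triflic acid)) ≈ -14
R'OH: pKₐ(R'OH₂⁺) ≈ -2.4
PhCOO⁻: pKₐ(C₆H₅COOH) ≈ 4.2
HS⁻: pKₐ(H₂S) ≈ 7
CN⁻: pKₐ(HCN) ≈ 9.2
(CH₃)₃CO⁻: pKₐ(t-BuOH) ≈ 18
NH₂⁻: pKₐ(NH₃) ≈ 38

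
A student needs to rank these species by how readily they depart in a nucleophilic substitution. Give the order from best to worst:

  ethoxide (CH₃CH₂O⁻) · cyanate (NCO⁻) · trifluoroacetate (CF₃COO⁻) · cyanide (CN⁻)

trifluoroacetate (CF₃COO⁻) > cyanate (NCO⁻) > cyanide (CN⁻) > ethoxide (CH₃CH₂O⁻)

Leaving-group ability tracks the stability of the departed species; conjugate-acid pKₐ is the usual yardstick (lower pKₐ → better LG).
trifluoroacetate (CF₃COO⁻): pKₐ(CF₃COOH) ≈ 0.2
cyanate (NCO⁻): pKₐ(HOCN) ≈ 3.5
cyanide (CN⁻): pKₐ(HCN) ≈ 9.2
ethoxide (CH₃CH₂O⁻): pKₐ(CH₃CH₂OH) ≈ 16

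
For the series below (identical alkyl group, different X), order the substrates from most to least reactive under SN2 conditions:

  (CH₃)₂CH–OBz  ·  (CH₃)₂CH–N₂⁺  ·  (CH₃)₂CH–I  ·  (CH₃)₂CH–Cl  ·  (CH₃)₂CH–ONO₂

The skeletons are identical, so relative rate is governed entirely by leaving-group ability.
A good leaving group is a weak base: the lower the pKₐ of its conjugate acid, the more readily it departs.
(CH₃)₂CH–N₂⁺ loses N₂: no meaningful conjugate acid; N₂ departs as an exceptionally stable neutral molecule
(CH₃)₂CH–I loses I⁻: pKₐ(HI) ≈ -10
(CH₃)₂CH–Cl loses Cl⁻: pKₐ(HCl) ≈ -7
(CH₃)₂CH–ONO₂ loses NO₃⁻: pKₐ(HNO₃) ≈ -1.3
(CH₃)₂CH–OBz loses PhCOO⁻: pKₐ(C₆H₅COOH) ≈ 4.2

(CH₃)₂CH–N₂⁺ > (CH₃)₂CH–I > (CH₃)₂CH–Cl > (CH₃)₂CH–ONO₂ > (CH₃)₂CH–OBz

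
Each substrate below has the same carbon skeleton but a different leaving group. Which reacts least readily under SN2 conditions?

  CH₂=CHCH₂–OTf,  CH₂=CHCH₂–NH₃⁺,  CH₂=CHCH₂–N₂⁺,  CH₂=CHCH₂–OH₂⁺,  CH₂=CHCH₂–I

The skeletons are identical, so relative rate is governed entirely by leaving-group ability.
Leaving-group ability tracks the stability of the departed species; conjugate-acid pKₐ is the usual yardstick (lower pKₐ → better LG).
CH₂=CHCH₂–N₂⁺ loses N₂: no meaningful conjugate acid; N₂ departs as an exceptionally stable neutral molecule
CH₂=CHCH₂–OTf loses OTf⁻: pKₐ(CF₃SO₃H (triflic acid)) ≈ -14
CH₂=CHCH₂–I loses I⁻: pKₐ(HI) ≈ -10
CH₂=CHCH₂–OH₂⁺ loses H₂O: pKₐ(H₃O⁺) ≈ -1.7
CH₂=CHCH₂–NH₃⁺ loses NH₃: pKₐ(NH₄⁺) ≈ 9.2

CH₂=CHCH₂–NH₃⁺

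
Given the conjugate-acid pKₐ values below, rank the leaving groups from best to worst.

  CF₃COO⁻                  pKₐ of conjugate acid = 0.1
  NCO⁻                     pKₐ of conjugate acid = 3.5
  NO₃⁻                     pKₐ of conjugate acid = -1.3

NO₃⁻ > CF₃COO⁻ > NCO⁻

Lower conjugate-acid pKₐ ⇒ weaker base ⇒ better leaving group.
Sorting by the given values: NO₃⁻ (-1.3), CF₃COO⁻ (0.1), NCO⁻ (3.5).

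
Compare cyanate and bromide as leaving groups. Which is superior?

bromide

bromide is the better leaving group.
pKₐ(HBr) ≈ -9 versus pKₐ(HOCN) ≈ 3.5: bromide is the much weaker base.
Weak base; good leaving group.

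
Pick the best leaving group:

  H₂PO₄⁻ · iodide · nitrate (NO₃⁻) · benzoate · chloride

iodide: pKₐ(HI) ≈ -10
chloride: pKₐ(HCl) ≈ -7
nitrate (NO₃⁻): pKₐ(HNO₃) ≈ -1.3
H₂PO₄⁻: pKₐ(H₃PO₄) ≈ 2.1
benzoate: pKₐ(C₆H₅COOH) ≈ 4.2

iodide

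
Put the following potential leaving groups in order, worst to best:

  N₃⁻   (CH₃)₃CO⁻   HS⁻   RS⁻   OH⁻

N₃⁻: pKₐ(HN₃) ≈ 4.7
HS⁻: pKₐ(H₂S) ≈ 7
RS⁻: pKₐ(RSH (a thiol)) ≈ 10.5
OH⁻: pKₐ(H₂O) ≈ 15.7
(CH₃)₃CO⁻: pKₐ(t-BuOH) ≈ 18
Listed from poorest to best leaving group as asked.

(CH₃)₃CO⁻ < OH⁻ < RS⁻ < HS⁻ < N₃⁻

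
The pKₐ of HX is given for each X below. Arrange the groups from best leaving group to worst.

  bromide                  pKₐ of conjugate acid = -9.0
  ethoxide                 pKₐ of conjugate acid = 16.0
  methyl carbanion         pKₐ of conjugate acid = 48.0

bromide > ethoxide > methyl carbanion

Lower conjugate-acid pKₐ ⇒ weaker base ⇒ better leaving group.
Sorting by the given values: bromide (-9.0), ethoxide (16.0), methyl carbanion (48.0).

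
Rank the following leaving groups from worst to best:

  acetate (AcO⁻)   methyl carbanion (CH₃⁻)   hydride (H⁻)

methyl carbanion (CH₃⁻) < hydride (H⁻) < acetate (AcO⁻)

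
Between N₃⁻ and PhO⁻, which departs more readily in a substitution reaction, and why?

N₃⁻ is the better leaving group.
pKₐ(HN₃) ≈ 4.7 versus pKₐ(C₆H₅OH (phenol)) ≈ 10: N₃⁻ is the much weaker base.
Linear, resonance-stabilised.

N₃⁻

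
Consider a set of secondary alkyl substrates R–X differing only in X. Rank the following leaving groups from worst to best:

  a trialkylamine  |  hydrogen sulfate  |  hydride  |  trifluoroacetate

hydrogen sulfate: pKₐ(H₂SO₄) ≈ -3
trifluoroacetate: pKₐ(CF₃COOH) ≈ 0.2
a trialkylamine: pKₐ(R'₃NH⁺) ≈ 10.7
hydride: pKₐ(H₂) ≈ 36
Listed from poorest to best leaving group as asked.

hydride < a trialkylamine < trifluoroacetate < hydrogen sulfate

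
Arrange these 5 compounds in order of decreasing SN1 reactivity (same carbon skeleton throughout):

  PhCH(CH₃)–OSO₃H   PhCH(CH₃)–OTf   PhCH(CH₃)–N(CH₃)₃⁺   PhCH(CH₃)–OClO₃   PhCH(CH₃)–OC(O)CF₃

Identical carbon frameworks mean the comparison reduces to leaving-group quality.
The more stable X⁻ (or X) is on its own — i.e. the weaker a base it is — the better a leaving group it makes.
PhCH(CH₃)–OTf loses OTf⁻: pKₐ(CF₃SO₃H (triflic acid)) ≈ -14
PhCH(CH₃)–OClO₃ loses ClO₄⁻: pKₐ(HClO₄) ≈ -10
PhCH(CH₃)–OSO₃H loses HSO₄⁻: pKₐ(H₂SO₄) ≈ -3
PhCH(CH₃)–OC(O)CF₃ loses CF₃COO⁻: pKₐ(CF₃COOH) ≈ 0.2
PhCH(CH₃)–N(CH₃)₃⁺ loses NR'₃: pKₐ(R'₃NH⁺) ≈ 10.7

PhCH(CH₃)–OTf > PhCH(CH₃)–OClO₃ > PhCH(CH₃)–OSO₃H > PhCH(CH₃)–OC(O)CF₃ > PhCH(CH₃)–N(CH₃)₃⁺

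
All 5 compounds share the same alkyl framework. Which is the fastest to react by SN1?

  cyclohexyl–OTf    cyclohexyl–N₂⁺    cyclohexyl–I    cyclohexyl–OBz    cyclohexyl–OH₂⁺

cyclohexyl–N₂⁺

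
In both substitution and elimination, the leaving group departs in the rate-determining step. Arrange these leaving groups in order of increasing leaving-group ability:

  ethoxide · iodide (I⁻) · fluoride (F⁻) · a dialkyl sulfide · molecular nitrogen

A good leaving group is a weak base: the lower the pKₐ of its conjugate acid, the more readily it departs.
molecular nitrogen: no meaningful conjugate acid; N₂ departs as an exceptionally stable neutral molecule
iodide (I⁻): pKₐ(HI) ≈ -10
a dialkyl sulfide: pKₐ(R'₂SH⁺) ≈ -7
fluoride (F⁻): pKₐ(HF) ≈ 3.2
ethoxide: pKₐ(CH₃CH₂OH) ≈ 16
Reversing gives the worst-to-best order requested.

ethoxide < fluoride (F⁻) < a dialkyl sulfide < iodide (I⁻) < molecular nitrogen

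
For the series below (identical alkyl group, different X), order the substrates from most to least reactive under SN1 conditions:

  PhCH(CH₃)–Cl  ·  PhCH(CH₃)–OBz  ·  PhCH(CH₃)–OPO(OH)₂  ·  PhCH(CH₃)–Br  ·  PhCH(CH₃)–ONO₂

PhCH(CH₃)–Br > PhCH(CH₃)–Cl > PhCH(CH₃)–ONO₂ > PhCH(CH₃)–OPO(OH)₂ > PhCH(CH₃)–OBz

With the same alkyl group throughout, only the leaving group differentiates the rates.
A good leaving group is a weak base: the lower the pKₐ of its conjugate acid, the more readily it departs.
PhCH(CH₃)–Br loses Br⁻: pKₐ(HBr) ≈ -9
PhCH(CH₃)–Cl loses Cl⁻: pKₐ(HCl) ≈ -7
PhCH(CH₃)–ONO₂ loses NO₃⁻: pKₐ(HNO₃) ≈ -1.3
PhCH(CH₃)–OPO(OH)₂ loses H₂PO₄⁻: pKₐ(H₃PO₄) ≈ 2.1
PhCH(CH₃)–OBz loses PhCOO⁻: pKₐ(C₆H₅COOH) ≈ 4.2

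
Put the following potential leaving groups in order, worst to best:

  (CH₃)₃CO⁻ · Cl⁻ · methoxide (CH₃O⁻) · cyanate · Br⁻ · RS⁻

Br⁻: pKₐ(HBr) ≈ -9 — weak base; good leaving group
Cl⁻: pKₐ(HCl) ≈ -7 — moderately weak base
cyanate: pKₐ(HOCN) ≈ 3.5 — resonance between N and O
RS⁻: pKₐ(RSH (a thiol)) ≈ 10.5
methoxide (CH₃O⁻): pKₐ(CH₃OH) ≈ 15.5 — strong base; alkoxides do not leave unassisted
(CH₃)₃CO⁻: pKₐ(t-BuOH) ≈ 18 — bulky, strongly basic alkoxide
The question asks for worst first, so the sequence is read in increasing leaving-group ability.

(CH₃)₃CO⁻ < methoxide (CH₃O⁻) < RS⁻ < cyanate < Cl⁻ < Br⁻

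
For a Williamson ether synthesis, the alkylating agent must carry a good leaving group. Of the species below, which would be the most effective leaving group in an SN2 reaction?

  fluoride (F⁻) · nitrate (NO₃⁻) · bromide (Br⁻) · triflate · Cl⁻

The more stable X⁻ (or X) is on its own — i.e. the weaker a base it is — the better a leaving group it makes.
triflate: pKₐ(CF₃SO₃H (triflic acid)) ≈ -14
bromide (Br⁻): pKₐ(HBr) ≈ -9
Cl⁻: pKₐ(HCl) ≈ -7
nitrate (NO₃⁻): pKₐ(HNO₃) ≈ -1.3
fluoride (F⁻): pKₐ(HF) ≈ 3.2

triflate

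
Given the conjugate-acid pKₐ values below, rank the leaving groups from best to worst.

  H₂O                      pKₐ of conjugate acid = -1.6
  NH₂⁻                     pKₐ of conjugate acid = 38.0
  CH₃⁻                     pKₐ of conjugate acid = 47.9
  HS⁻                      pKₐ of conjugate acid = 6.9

H₂O > HS⁻ > NH₂⁻ > CH₃⁻

Lower conjugate-acid pKₐ ⇒ weaker base ⇒ better leaving group.
Sorting by the given values: H₂O (-1.6), HS⁻ (6.9), NH₂⁻ (38.0), CH₃⁻ (47.9).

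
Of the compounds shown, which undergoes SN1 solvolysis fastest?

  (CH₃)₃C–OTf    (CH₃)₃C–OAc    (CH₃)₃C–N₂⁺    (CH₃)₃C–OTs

(CH₃)₃C–N₂⁺

The skeletons are identical, so relative rate is governed entirely by leaving-group ability.
Rank by basicity of the departing species: weakest base leaves most easily.
(CH₃)₃C–N₂⁺ loses N₂: no meaningful conjugate acid; N₂ departs as an exceptionally stable neutral molecule
(CH₃)₃C–OTf loses OTf⁻: pKₐ(CF₃SO₃H (triflic acid)) ≈ -14
(CH₃)₃C–OTs loses OTs⁻: pKₐ(p-CH₃C₆H₄SO₃H (TsOH)) ≈ -2.8
(CH₃)₃C–OAc loses AcO⁻: pKₐ(CH₃COOH) ≈ 4.8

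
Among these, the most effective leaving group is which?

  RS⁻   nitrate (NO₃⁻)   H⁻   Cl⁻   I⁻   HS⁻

The more stable X⁻ (or X) is on its own — i.e. the weaker a base it is — the better a leaving group it makes.
I⁻: pKₐ(HI) ≈ -10
Cl⁻: pKₐ(HCl) ≈ -7
nitrate (NO₃⁻): pKₐ(HNO₃) ≈ -1.3
HS⁻: pKₐ(H₂S) ≈ 7
RS⁻: pKₐ(RSH (a thiol)) ≈ 10.5
H⁻: pKₐ(H₂) ≈ 36

I⁻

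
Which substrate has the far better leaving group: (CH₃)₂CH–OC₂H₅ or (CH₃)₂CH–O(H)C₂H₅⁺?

(CH₃)₂CH–O(H)C₂H₅⁺

From (CH₃)₂CH–OC₂H₅ the departing group would be CH₃CH₂O⁻ (pKₐ(CH₃CH₂OH) ≈ 16). Strong base; alkoxides do not leave unassisted.
From (CH₃)₂CH–O(H)C₂H₅⁺ the leaving group is R'OH (pKₐ(R'OH₂⁺) ≈ -2.4). Neutral; leaves from a protonated ether (an oxonium ion, R–O(H)R'⁺).
(In practice (CH₃)₂CH–O(H)C₂H₅⁺ is made from (CH₃)₂CH–OC₂H₅ by protonation with concentrated HBr, allowing neutral ethanol, rather than ethoxide, to depart.)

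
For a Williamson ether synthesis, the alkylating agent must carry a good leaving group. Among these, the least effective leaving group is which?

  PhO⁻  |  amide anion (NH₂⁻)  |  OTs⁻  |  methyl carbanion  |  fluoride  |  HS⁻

methyl carbanion

The more stable X⁻ (or X) is on its own — i.e. the weaker a base it is — the better a leaving group it makes.
OTs⁻: pKₐ(p-CH₃C₆H₄SO₃H (TsOH)) ≈ -2.8
fluoride: pKₐ(HF) ≈ 3.2
HS⁻: pKₐ(H₂S) ≈ 7
PhO⁻: pKₐ(C₆H₅OH (phenol)) ≈ 10
amide anion (NH₂⁻): pKₐ(NH₃) ≈ 38
methyl carbanion: pKₐ(CH₄) ≈ 48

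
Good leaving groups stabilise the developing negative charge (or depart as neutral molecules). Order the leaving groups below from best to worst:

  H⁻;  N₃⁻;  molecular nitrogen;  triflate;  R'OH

molecular nitrogen > triflate > R'OH > N₃⁻ > H⁻

molecular nitrogen: no meaningful conjugate acid; N₂ departs as an exceptionally stable neutral molecule
triflate: pKₐ(CF₃SO₃H (triflic acid)) ≈ -14 — charge spread over three oxygens and a CF₃ group; the premier leaving group in synthesis
R'OH: pKₐ(R'OH₂⁺) ≈ -2.4
N₃⁻: pKₐ(HN₃) ≈ 4.7 — linear, resonance-stabilised
H⁻: pKₐ(H₂) ≈ 36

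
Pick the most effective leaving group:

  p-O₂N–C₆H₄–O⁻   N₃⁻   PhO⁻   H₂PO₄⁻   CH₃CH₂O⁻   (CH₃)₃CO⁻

H₂PO₄⁻: pKₐ(H₃PO₄) ≈ 2.1
N₃⁻: pKₐ(HN₃) ≈ 4.7
p-O₂N–C₆H₄–O⁻: pKₐ(p-nitrophenol) ≈ 7.2
PhO⁻: pKₐ(C₆H₅OH (phenol)) ≈ 10
CH₃CH₂O⁻: pKₐ(CH₃CH₂OH) ≈ 16
(CH₃)₃CO⁻: pKₐ(t-BuOH) ≈ 18

H₂PO₄⁻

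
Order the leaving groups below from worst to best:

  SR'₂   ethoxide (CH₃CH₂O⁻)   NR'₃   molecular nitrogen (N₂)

ethoxide (CH₃CH₂O⁻) < NR'₃ < SR'₂ < molecular nitrogen (N₂)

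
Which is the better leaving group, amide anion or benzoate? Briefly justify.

benzoate

benzoate is the better leaving group.
pKₐ(C₆H₅COOH) ≈ 4.2 versus pKₐ(NH₃) ≈ 38: benzoate is the much weaker base.
Aryl carboxylate.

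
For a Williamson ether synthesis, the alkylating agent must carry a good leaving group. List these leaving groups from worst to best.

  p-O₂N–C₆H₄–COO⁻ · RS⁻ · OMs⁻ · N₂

RS⁻ < p-O₂N–C₆H₄–COO⁻ < OMs⁻ < N₂

Rank by basicity of the departing species: weakest base leaves most easily.
N₂: no meaningful conjugate acid; N₂ departs as an exceptionally stable neutral molecule
OMs⁻: pKₐ(CH₃SO₃H (MsOH)) ≈ -1.9
p-O₂N–C₆H₄–COO⁻: pKₐ(p-nitrobenzoic acid) ≈ 3.4
RS⁻: pKₐ(RSH (a thiol)) ≈ 10.5
Reversing gives the worst-to-best order requested.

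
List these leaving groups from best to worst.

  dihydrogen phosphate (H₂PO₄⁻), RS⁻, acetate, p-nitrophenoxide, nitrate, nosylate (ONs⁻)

nosylate (ONs⁻) > nitrate > dihydrogen phosphate (H₂PO₄⁻) > acetate > p-nitrophenoxide > RS⁻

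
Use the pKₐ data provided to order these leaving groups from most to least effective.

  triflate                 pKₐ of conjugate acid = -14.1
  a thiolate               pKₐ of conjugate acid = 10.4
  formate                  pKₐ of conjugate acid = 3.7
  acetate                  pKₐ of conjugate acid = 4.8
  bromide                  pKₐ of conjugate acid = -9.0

triflate > bromide > formate > acetate > a thiolate

Lower conjugate-acid pKₐ ⇒ weaker base ⇒ better leaving group.
Sorting by the given values: triflate (-14.1), bromide (-9.0), formate (3.7), acetate (4.8), a thiolate (10.4).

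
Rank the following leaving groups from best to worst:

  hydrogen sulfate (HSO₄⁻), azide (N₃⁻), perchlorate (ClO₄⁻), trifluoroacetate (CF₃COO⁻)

Leaving-group ability tracks the stability of the departed species; conjugate-acid pKₐ is the usual yardstick (lower pKₐ → better LG).
perchlorate (ClO₄⁻): pKₐ(HClO₄) ≈ -10 — extremely weak base; rarely used for safety reasons
hydrogen sulfate (HSO₄⁻): pKₐ(H₂SO₄) ≈ -3 — conjugate base of a strong mineral acid
trifluoroacetate (CF₃COO⁻): pKₐ(CF₃COOH) ≈ 0.2 — strongly electron-withdrawing CF₃ stabilises the carboxylate
azide (N₃⁻): pKₐ(HN₃) ≈ 4.7

perchlorate (ClO₄⁻) > hydrogen sulfate (HSO₄⁻) > trifluoroacetate (CF₃COO⁻) > azide (N₃⁻)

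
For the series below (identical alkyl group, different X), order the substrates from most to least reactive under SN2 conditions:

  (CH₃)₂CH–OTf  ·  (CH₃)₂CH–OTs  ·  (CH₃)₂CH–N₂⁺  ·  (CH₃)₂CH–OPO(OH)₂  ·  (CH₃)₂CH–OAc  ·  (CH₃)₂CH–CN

The skeletons are identical, so relative rate is governed entirely by leaving-group ability.
The more stable X⁻ (or X) is on its own — i.e. the weaker a base it is — the better a leaving group it makes.
(CH₃)₂CH–N₂⁺ loses N₂: no meaningful conjugate acid; N₂ departs as an exceptionally stable neutral molecule
(CH₃)₂CH–OTf loses OTf⁻: pKₐ(CF₃SO₃H (triflic acid)) ≈ -14
(CH₃)₂CH–OTs loses OTs⁻: pKₐ(p-CH₃C₆H₄SO₃H (TsOH)) ≈ -2.8
(CH₃)₂CH–OPO(OH)₂ loses H₂PO₄⁻: pKₐ(H₃PO₄) ≈ 2.1
(CH₃)₂CH–OAc loses AcO⁻: pKₐ(CH₃COOH) ≈ 4.8
(CH₃)₂CH–CN loses CN⁻: pKₐ(HCN) ≈ 9.2

(CH₃)₂CH–N₂⁺ > (CH₃)₂CH–OTf > (CH₃)₂CH–OTs > (CH₃)₂CH–OPO(OH)₂ > (CH₃)₂CH–OAc > (CH₃)₂CH–CN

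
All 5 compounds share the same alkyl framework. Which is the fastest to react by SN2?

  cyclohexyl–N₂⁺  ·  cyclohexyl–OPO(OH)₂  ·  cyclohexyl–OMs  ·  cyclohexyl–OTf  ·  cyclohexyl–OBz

cyclohexyl–N₂⁺

With the same alkyl group throughout, only the leaving group differentiates the rates.
The more stable X⁻ (or X) is on its own — i.e. the weaker a base it is — the better a leaving group it makes.
cyclohexyl–N₂⁺ loses N₂: no meaningful conjugate acid; N₂ departs as an exceptionally stable neutral molecule
cyclohexyl–OTf loses OTf⁻: pKₐ(CF₃SO₃H (triflic acid)) ≈ -14
cyclohexyl–OMs loses OMs⁻: pKₐ(CH₃SO₃H (MsOH)) ≈ -1.9
cyclohexyl–OPO(OH)₂ loses H₂PO₄⁻: pKₐ(H₃PO₄) ≈ 2.1
cyclohexyl–OBz loses PhCOO⁻: pKₐ(C₆H₅COOH) ≈ 4.2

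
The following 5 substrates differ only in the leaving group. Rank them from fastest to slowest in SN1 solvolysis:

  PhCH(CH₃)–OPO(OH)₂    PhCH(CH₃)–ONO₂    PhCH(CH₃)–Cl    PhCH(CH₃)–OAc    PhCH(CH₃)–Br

PhCH(CH₃)–Br > PhCH(CH₃)–Cl > PhCH(CH₃)–ONO₂ > PhCH(CH₃)–OPO(OH)₂ > PhCH(CH₃)–OAc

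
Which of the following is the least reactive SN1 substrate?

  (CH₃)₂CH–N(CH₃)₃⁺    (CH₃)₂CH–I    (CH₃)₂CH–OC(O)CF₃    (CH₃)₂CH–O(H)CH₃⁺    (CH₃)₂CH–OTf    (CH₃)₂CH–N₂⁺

(CH₃)₂CH–N(CH₃)₃⁺

Same R in every case — rank the leaving groups.
The more stable X⁻ (or X) is on its own — i.e. the weaker a base it is — the better a leaving group it makes.
(CH₃)₂CH–N₂⁺ loses N₂: no meaningful conjugate acid; N₂ departs as an exceptionally stable neutral molecule
(CH₃)₂CH–OTf loses OTf⁻: pKₐ(CF₃SO₃H (triflic acid)) ≈ -14
(CH₃)₂CH–I loses I⁻: pKₐ(HI) ≈ -10
(CH₃)₂CH–O(H)CH₃⁺ loses R'OH: pKₐ(R'OH₂⁺) ≈ -2.4
(CH₃)₂CH–OC(O)CF₃ loses CF₃COO⁻: pKₐ(CF₃COOH) ≈ 0.2
(CH₃)₂CH–N(CH₃)₃⁺ loses NR'₃: pKₐ(R'₃NH⁺) ≈ 10.7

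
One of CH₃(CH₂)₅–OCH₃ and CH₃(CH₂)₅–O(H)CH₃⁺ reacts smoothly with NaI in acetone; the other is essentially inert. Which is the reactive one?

From CH₃(CH₂)₅–OCH₃ the departing group would be CH₃O⁻ (pKₐ(CH₃OH) ≈ 15.5). Strong base; alkoxides do not leave unassisted.
From CH₃(CH₂)₅–O(H)CH₃⁺ the leaving group is R'OH (pKₐ(R'OH₂⁺) ≈ -2.4). Neutral; leaves from a protonated ether (an oxonium ion, R–O(H)R'⁺).
(In practice CH₃(CH₂)₅–O(H)CH₃⁺ is made from CH₃(CH₂)₅–OCH₃ by protonation with concentrated HI, allowing neutral methanol, rather than methoxide, to depart.)

CH₃(CH₂)₅–O(H)CH₃⁺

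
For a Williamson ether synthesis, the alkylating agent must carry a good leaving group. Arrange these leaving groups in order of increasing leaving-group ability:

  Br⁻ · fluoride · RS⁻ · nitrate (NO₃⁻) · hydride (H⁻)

The more stable X⁻ (or X) is on its own — i.e. the weaker a base it is — the better a leaving group it makes.
Br⁻: pKₐ(HBr) ≈ -9 — weak base; good leaving group
nitrate (NO₃⁻): pKₐ(HNO₃) ≈ -1.3 — resonance-delocalised over three oxygens
fluoride: pKₐ(HF) ≈ 3.2 — small and strongly basic; the poor halide leaving group
RS⁻: pKₐ(RSH (a thiol)) ≈ 10.5
hydride (H⁻): pKₐ(H₂) ≈ 36
Reversing gives the worst-to-best order requested.

hydride (H⁻) < RS⁻ < fluoride < nitrate (NO₃⁻) < Br⁻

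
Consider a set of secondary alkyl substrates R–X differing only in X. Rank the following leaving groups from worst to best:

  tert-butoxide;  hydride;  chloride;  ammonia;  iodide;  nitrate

hydride < tert-butoxide < ammonia < nitrate < chloride < iodide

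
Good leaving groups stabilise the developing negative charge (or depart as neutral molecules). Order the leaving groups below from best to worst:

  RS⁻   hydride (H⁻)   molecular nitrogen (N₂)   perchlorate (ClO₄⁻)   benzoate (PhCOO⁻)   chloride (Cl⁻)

The more stable X⁻ (or X) is on its own — i.e. the weaker a base it is — the better a leaving group it makes.
molecular nitrogen (N₂): no meaningful conjugate acid; N₂ departs as an exceptionally stable neutral molecule
perchlorate (ClO₄⁻): pKₐ(HClO₄) ≈ -10
chloride (Cl⁻): pKₐ(HCl) ≈ -7
benzoate (PhCOO⁻): pKₐ(C₆H₅COOH) ≈ 4.2
RS⁻: pKₐ(RSH (a thiol)) ≈ 10.5
hydride (H⁻): pKₐ(H₂) ≈ 36

molecular nitrogen (N₂) > perchlorate (ClO₄⁻) > chloride (Cl⁻) > benzoate (PhCOO⁻) > RS⁻ > hydride (H⁻)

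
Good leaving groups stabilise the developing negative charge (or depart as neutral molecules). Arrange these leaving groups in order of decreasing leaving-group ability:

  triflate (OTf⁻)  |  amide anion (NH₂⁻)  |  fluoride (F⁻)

triflate (OTf⁻) > fluoride (F⁻) > amide anion (NH₂⁻)

A good leaving group is a weak base: the lower the pKₐ of its conjugate acid, the more readily it departs.
triflate (OTf⁻): pKₐ(CF₃SO₃H (triflic acid)) ≈ -14 — charge spread over three oxygens and a CF₃ group; the premier leaving group in synthesis
fluoride (F⁻): pKₐ(HF) ≈ 3.2 — small and strongly basic; the poor halide leaving group
amide anion (NH₂⁻): pKₐ(NH₃) ≈ 38 — extremely strong base; never a leaving group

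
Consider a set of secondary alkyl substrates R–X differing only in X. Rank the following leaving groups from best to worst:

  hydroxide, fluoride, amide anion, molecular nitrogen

Rank by basicity of the departing species: weakest base leaves most easily.
molecular nitrogen: no meaningful conjugate acid; N₂ departs as an exceptionally stable neutral molecule
fluoride: pKₐ(HF) ≈ 3.2 — small and strongly basic; the poor halide leaving group
hydroxide: pKₐ(H₂O) ≈ 15.7
amide anion: pKₐ(NH₃) ≈ 38 — extremely strong base; never a leaving group

molecular nitrogen > fluoride > hydroxide > amide anion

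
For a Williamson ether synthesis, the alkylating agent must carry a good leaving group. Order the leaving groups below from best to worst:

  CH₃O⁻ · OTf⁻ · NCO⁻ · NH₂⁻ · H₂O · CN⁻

OTf⁻ > H₂O > NCO⁻ > CN⁻ > CH₃O⁻ > NH₂⁻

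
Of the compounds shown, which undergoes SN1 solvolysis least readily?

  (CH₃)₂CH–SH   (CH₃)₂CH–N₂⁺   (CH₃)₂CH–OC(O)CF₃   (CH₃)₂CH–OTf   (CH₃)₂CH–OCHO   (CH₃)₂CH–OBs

(CH₃)₂CH–SH

Identical carbon frameworks mean the comparison reduces to leaving-group quality.
A good leaving group is a weak base: the lower the pKₐ of its conjugate acid, the more readily it departs.
(CH₃)₂CH–N₂⁺ loses N₂: no meaningful conjugate acid; N₂ departs as an exceptionally stable neutral molecule
(CH₃)₂CH–OTf loses OTf⁻: pKₐ(CF₃SO₃H (triflic acid)) ≈ -14
(CH₃)₂CH–OBs loses OBs⁻: pKₐ(p-BrC₆H₄SO₃H) ≈ -2.8
(CH₃)₂CH–OC(O)CF₃ loses CF₃COO⁻: pKₐ(CF₃COOH) ≈ 0.2
(CH₃)₂CH–OCHO loses HCOO⁻: pKₐ(HCOOH) ≈ 3.8
(CH₃)₂CH–SH loses HS⁻: pKₐ(H₂S) ≈ 7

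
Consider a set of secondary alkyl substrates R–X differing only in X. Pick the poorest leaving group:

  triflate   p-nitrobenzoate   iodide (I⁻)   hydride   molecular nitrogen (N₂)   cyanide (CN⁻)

molecular nitrogen (N₂): no meaningful conjugate acid; N₂ departs as an exceptionally stable neutral molecule
triflate: pKₐ(CF₃SO₃H (triflic acid)) ≈ -14
iodide (I⁻): pKₐ(HI) ≈ -10
p-nitrobenzoate: pKₐ(p-nitrobenzoic acid) ≈ 3.4
cyanide (CN⁻): pKₐ(HCN) ≈ 9.2
hydride: pKₐ(H₂) ≈ 36

hydride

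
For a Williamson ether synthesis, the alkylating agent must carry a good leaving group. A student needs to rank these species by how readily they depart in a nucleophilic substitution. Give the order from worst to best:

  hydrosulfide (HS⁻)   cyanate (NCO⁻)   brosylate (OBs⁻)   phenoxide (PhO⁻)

The more stable X⁻ (or X) is on its own — i.e. the weaker a base it is — the better a leaving group it makes.
brosylate (OBs⁻): pKₐ(p-BrC₆H₄SO₃H) ≈ -2.8 — arenesulfonate with a p-bromo substituent
cyanate (NCO⁻): pKₐ(HOCN) ≈ 3.5
hydrosulfide (HS⁻): pKₐ(H₂S) ≈ 7 — larger and more polarisable than the oxygen analogue
phenoxide (PhO⁻): pKₐ(C₆H₅OH (phenol)) ≈ 10
Reversing gives the worst-to-best order requested.

phenoxide (PhO⁻) < hydrosulfide (HS⁻) < cyanate (NCO⁻) < brosylate (OBs⁻)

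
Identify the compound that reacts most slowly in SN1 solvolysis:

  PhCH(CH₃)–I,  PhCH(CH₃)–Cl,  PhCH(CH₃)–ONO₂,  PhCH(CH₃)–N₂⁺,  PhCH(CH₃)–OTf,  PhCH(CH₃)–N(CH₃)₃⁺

PhCH(CH₃)–N(CH₃)₃⁺

Same R in every case — rank the leaving groups.
The more stable X⁻ (or X) is on its own — i.e. the weaker a base it is — the better a leaving group it makes.
PhCH(CH₃)–N₂⁺ loses N₂: no meaningful conjugate acid; N₂ departs as an exceptionally stable neutral molecule
PhCH(CH₃)–OTf loses OTf⁻: pKₐ(CF₃SO₃H (triflic acid)) ≈ -14
PhCH(CH₃)–I loses I⁻: pKₐ(HI) ≈ -10
PhCH(CH₃)–Cl loses Cl⁻: pKₐ(HCl) ≈ -7
PhCH(CH₃)–ONO₂ loses NO₃⁻: pKₐ(HNO₃) ≈ -1.3
PhCH(CH₃)–N(CH₃)₃⁺ loses NR'₃: pKₐ(R'₃NH⁺) ≈ 10.7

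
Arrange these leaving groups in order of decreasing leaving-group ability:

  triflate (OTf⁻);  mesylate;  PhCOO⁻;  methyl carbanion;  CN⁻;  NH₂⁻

triflate (OTf⁻) > mesylate > PhCOO⁻ > CN⁻ > NH₂⁻ > methyl carbanion

Leaving-group ability tracks the stability of the departed species; conjugate-acid pKₐ is the usual yardstick (lower pKₐ → better LG).
triflate (OTf⁻): pKₐ(CF₃SO₃H (triflic acid)) ≈ -14
mesylate: pKₐ(CH₃SO₃H (MsOH)) ≈ -1.9
PhCOO⁻: pKₐ(C₆H₅COOH) ≈ 4.2
CN⁻: pKₐ(HCN) ≈ 9.2
NH₂⁻: pKₐ(NH₃) ≈ 38
methyl carbanion: pKₐ(CH₄) ≈ 48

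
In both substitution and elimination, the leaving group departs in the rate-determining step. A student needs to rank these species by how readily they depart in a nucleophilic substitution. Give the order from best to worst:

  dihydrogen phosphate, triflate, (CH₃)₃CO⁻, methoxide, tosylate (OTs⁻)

triflate > tosylate (OTs⁻) > dihydrogen phosphate > methoxide > (CH₃)₃CO⁻

Leaving-group ability tracks the stability of the departed species; conjugate-acid pKₐ is the usual yardstick (lower pKₐ → better LG).
triflate: pKₐ(CF₃SO₃H (triflic acid)) ≈ -14
tosylate (OTs⁻): pKₐ(p-CH₃C₆H₄SO₃H (TsOH)) ≈ -2.8 — resonance-delocalised arenesulfonate
dihydrogen phosphate: pKₐ(H₃PO₄) ≈ 2.1 — moderate base; biological leaving group after further activation
methoxide: pKₐ(CH₃OH) ≈ 15.5
(CH₃)₃CO⁻: pKₐ(t-BuOH) ≈ 18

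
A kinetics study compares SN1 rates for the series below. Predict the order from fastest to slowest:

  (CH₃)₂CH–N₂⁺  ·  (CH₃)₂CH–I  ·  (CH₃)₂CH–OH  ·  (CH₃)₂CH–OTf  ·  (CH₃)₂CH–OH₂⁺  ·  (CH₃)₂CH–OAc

Same R in every case — rank the leaving groups.
A good leaving group is a weak base: the lower the pKₐ of its conjugate acid, the more readily it departs.
(CH₃)₂CH–N₂⁺ loses N₂: no meaningful conjugate acid; N₂ departs as an exceptionally stable neutral molecule
(CH₃)₂CH–OTf loses OTf⁻: pKₐ(CF₃SO₃H (triflic acid)) ≈ -14
(CH₃)₂CH–I loses I⁻: pKₐ(HI) ≈ -10
(CH₃)₂CH–OH₂⁺ loses H₂O: pKₐ(H₃O⁺) ≈ -1.7
(CH₃)₂CH–OAc loses AcO⁻: pKₐ(CH₃COOH) ≈ 4.8
(CH₃)₂CH–OH loses OH⁻: pKₐ(H₂O) ≈ 15.7

(CH₃)₂CH–N₂⁺ > (CH₃)₂CH–OTf > (CH₃)₂CH–I > (CH₃)₂CH–OH₂⁺ > (CH₃)₂CH–OAc > (CH₃)₂CH–OH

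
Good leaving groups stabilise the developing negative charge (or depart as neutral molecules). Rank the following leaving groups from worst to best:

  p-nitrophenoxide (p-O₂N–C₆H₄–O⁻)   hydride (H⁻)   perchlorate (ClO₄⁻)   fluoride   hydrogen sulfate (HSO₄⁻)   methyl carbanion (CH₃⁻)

methyl carbanion (CH₃⁻) < hydride (H⁻) < p-nitrophenoxide (p-O₂N–C₆H₄–O⁻) < fluoride < hydrogen sulfate (HSO₄⁻) < perchlorate (ClO₄⁻)

Leaving-group ability tracks the stability of the departed species; conjugate-acid pKₐ is the usual yardstick (lower pKₐ → better LG).
perchlorate (ClO₄⁻): pKₐ(HClO₄) ≈ -10
hydrogen sulfate (HSO₄⁻): pKₐ(H₂SO₄) ≈ -3
fluoride: pKₐ(HF) ≈ 3.2
p-nitrophenoxide (p-O₂N–C₆H₄–O⁻): pKₐ(p-nitrophenol) ≈ 7.2
hydride (H⁻): pKₐ(H₂) ≈ 36
methyl carbanion (CH₃⁻): pKₐ(CH₄) ≈ 48
Listed from poorest to best leaving group as asked.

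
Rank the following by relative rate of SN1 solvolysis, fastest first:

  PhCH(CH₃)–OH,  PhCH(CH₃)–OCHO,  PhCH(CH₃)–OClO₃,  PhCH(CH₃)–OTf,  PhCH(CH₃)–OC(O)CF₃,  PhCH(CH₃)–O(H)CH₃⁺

PhCH(CH₃)–OTf > PhCH(CH₃)–OClO₃ > PhCH(CH₃)–O(H)CH₃⁺ > PhCH(CH₃)–OC(O)CF₃ > PhCH(CH₃)–OCHO > PhCH(CH₃)–OH

With the same alkyl group throughout, only the leaving group differentiates the rates.
The more stable X⁻ (or X) is on its own — i.e. the weaker a base it is — the better a leaving group it makes.
PhCH(CH₃)–OTf loses OTf⁻: pKₐ(CF₃SO₃H (triflic acid)) ≈ -14
PhCH(CH₃)–OClO₃ loses ClO₄⁻: pKₐ(HClO₄) ≈ -10
PhCH(CH₃)–O(H)CH₃⁺ loses R'OH: pKₐ(R'OH₂⁺) ≈ -2.4
PhCH(CH₃)–OC(O)CF₃ loses CF₃COO⁻: pKₐ(CF₃COOH) ≈ 0.2
PhCH(CH₃)–OCHO loses HCOO⁻: pKₐ(HCOOH) ≈ 3.8
PhCH(CH₃)–OH loses OH⁻: pKₐ(H₂O) ≈ 15.7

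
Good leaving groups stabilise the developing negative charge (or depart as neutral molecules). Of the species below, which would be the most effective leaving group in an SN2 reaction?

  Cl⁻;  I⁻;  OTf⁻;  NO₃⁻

OTf⁻

OTf⁻: pKₐ(CF₃SO₃H (triflic acid)) ≈ -14
I⁻: pKₐ(HI) ≈ -10
Cl⁻: pKₐ(HCl) ≈ -7
NO₃⁻: pKₐ(HNO₃) ≈ -1.3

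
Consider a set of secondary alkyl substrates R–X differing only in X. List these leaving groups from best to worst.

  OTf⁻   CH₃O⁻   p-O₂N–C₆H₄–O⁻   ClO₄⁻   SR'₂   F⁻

OTf⁻ > ClO₄⁻ > SR'₂ > F⁻ > p-O₂N–C₆H₄–O⁻ > CH₃O⁻

OTf⁻: pKₐ(CF₃SO₃H (triflic acid)) ≈ -14 — charge spread over three oxygens and a CF₃ group; the premier leaving group in synthesis
ClO₄⁻: pKₐ(HClO₄) ≈ -10 — extremely weak base; rarely used for safety reasons
SR'₂: pKₐ(R'₂SH⁺) ≈ -7
F⁻: pKₐ(HF) ≈ 3.2 — small and strongly basic; the poor halide leaving group
p-O₂N–C₆H₄–O⁻: pKₐ(p-nitrophenol) ≈ 7.2 — nitro group delocalises the charge; the classic chromogenic LG
CH₃O⁻: pKₐ(CH₃OH) ≈ 15.5 — strong base; alkoxides do not leave unassisted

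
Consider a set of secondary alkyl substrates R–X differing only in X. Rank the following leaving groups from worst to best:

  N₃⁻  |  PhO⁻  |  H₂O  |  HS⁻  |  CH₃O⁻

CH₃O⁻ < PhO⁻ < HS⁻ < N₃⁻ < H₂O

Leaving-group ability tracks the stability of the departed species; conjugate-acid pKₐ is the usual yardstick (lower pKₐ → better LG).
H₂O: pKₐ(H₃O⁺) ≈ -1.7 — neutral; leaves from a protonated alcohol (R–OH₂⁺)
N₃⁻: pKₐ(HN₃) ≈ 4.7
HS⁻: pKₐ(H₂S) ≈ 7
PhO⁻: pKₐ(C₆H₅OH (phenol)) ≈ 10 — resonance into the ring helps, but still a poor LG
CH₃O⁻: pKₐ(CH₃OH) ≈ 15.5
Listed from poorest to best leaving group as asked.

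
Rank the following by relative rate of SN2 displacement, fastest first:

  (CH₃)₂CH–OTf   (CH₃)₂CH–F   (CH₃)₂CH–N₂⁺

(CH₃)₂CH–N₂⁺ > (CH₃)₂CH–OTf > (CH₃)₂CH–F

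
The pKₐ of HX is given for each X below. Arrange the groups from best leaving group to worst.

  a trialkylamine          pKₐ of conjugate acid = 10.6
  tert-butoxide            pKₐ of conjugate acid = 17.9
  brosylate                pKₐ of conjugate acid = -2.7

Lower conjugate-acid pKₐ ⇒ weaker base ⇒ better leaving group.
Sorting by the given values: brosylate (-2.7), a trialkylamine (10.6), tert-butoxide (17.9).

brosylate > a trialkylamine > tert-butoxide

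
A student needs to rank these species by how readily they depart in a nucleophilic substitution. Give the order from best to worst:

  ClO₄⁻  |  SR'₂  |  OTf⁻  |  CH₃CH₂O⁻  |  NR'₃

OTf⁻ > ClO₄⁻ > SR'₂ > NR'₃ > CH₃CH₂O⁻

The more stable X⁻ (or X) is on its own — i.e. the weaker a base it is — the better a leaving group it makes.
OTf⁻: pKₐ(CF₃SO₃H (triflic acid)) ≈ -14
ClO₄⁻: pKₐ(HClO₄) ≈ -10
SR'₂: pKₐ(R'₂SH⁺) ≈ -7
NR'₃: pKₐ(R'₃NH⁺) ≈ 10.7
CH₃CH₂O⁻: pKₐ(CH₃CH₂OH) ≈ 16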